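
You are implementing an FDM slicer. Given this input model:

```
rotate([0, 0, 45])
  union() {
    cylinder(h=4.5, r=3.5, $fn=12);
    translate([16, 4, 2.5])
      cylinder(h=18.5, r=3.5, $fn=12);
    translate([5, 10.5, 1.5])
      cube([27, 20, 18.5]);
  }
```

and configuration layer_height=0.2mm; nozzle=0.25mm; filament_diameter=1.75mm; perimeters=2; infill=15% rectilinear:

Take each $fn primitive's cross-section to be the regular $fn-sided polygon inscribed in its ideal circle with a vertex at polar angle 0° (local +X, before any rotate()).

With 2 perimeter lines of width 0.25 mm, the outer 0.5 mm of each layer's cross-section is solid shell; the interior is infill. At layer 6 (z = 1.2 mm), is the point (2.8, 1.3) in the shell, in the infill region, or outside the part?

shell

At z = 1.2 mm: the cylinder: section is a regular 12-gon, circumradius r=3.5; the cylinder at (16, 4) is absent (z outside [2.5, 21]); the cube at (5, 10.5) is absent (z outside [1.5, 20]); Taking the union: only the r=3.5 cylinder is present, so the union is just that shape — 1 connected region; (whole slice rotated 45° about Z — lengths, areas and connectivity unchanged). Overall, the cross-section is a single solid region. Undo the 45° rotation: the query point maps to (2.899, -1.061) in the un-rotated model frame. The nearest boundary edge runs (3.03, -1.75)→(3.50, 0.00); distance from the point to it = 0.31 mm. The point is inside the cross-section, 0.31 mm from the nearest boundary — within the 0.5 mm shell band (2 × 0.25).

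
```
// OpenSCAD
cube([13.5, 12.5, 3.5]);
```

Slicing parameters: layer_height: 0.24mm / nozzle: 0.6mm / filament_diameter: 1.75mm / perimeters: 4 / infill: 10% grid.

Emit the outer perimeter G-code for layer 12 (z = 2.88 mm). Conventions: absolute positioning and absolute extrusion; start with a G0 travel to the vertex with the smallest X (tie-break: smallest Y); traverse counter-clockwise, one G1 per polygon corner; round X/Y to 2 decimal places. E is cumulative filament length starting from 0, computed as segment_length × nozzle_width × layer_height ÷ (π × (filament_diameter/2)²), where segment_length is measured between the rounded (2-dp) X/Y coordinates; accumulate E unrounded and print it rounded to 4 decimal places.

At z = 2.88 mm: the cube (footprint 13.5×12.5) is included at this height. The outline is a single polygon with 4 vertices. Extrusion per mm of travel: 0.6 × 0.24 / (π × 0.875²) = 0.059868. Accumulating E over each segment gives final E = 3.1131.

G0 X0.00 Y0.00 Z2.88
G1 X13.50 Y0.00 E0.8082
G1 X13.50 Y12.50 E1.5566
G1 X0.00 Y12.50 E2.3648
G1 X0.00 Y0.00 E3.1131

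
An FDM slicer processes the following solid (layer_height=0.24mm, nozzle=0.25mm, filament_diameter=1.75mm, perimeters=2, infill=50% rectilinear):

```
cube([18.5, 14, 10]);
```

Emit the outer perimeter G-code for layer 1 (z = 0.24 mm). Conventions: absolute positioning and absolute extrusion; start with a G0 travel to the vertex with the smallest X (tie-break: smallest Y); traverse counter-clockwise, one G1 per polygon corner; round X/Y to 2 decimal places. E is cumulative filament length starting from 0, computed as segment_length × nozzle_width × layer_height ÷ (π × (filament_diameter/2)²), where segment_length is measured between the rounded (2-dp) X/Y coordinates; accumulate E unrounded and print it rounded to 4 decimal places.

G0 X0.00 Y0.00 Z0.24
G1 X18.50 Y0.00 E0.4615
G1 X18.50 Y14.00 E0.8107
G1 X0.00 Y14.00 E1.2722
G1 X0.00 Y0.00 E1.6214

At z = 0.24 mm: the cube (footprint 18.5×14) is included at this height. The outline is a single polygon with 4 vertices. Extrusion per mm of travel: 0.25 × 0.24 / (π × 0.875²) = 0.024945. Accumulating E over each segment gives final E = 1.6214.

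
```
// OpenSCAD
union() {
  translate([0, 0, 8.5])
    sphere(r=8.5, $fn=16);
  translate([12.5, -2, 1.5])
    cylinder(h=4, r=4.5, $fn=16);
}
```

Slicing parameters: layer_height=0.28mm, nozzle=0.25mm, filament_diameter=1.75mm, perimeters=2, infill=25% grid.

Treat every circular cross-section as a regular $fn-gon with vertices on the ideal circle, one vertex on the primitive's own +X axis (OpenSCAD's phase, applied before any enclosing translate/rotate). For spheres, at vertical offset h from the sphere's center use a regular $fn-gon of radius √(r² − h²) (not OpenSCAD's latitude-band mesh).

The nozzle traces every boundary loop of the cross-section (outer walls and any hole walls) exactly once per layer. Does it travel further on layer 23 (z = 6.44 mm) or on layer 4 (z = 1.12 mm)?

layer 23 (z = 6.44 mm)

Layer 23 (z = 6.44): the sphere: section is a regular 16-gon, circumradius = √(r²−h²) = √(8.5²−2.06²) = 8.247 (perimeter = 2·16·8.247·sin(180°/16) = 51.48 mm); the cylinder at (12.5, -2) is not intersected at this z (z outside [1.5, 5.5]); Combining (union): only the r=8.5 sphere is present, so the union is just that shape — boundary = 51.48 mm. So its perimeter = 51.48 mm. Layer 4 (z = 1.12): the r=8.5 sphere contributes a regular 16-gon of circumradius √(8.5²−7.38²) = 4.217 (perimeter = 2·16·4.217·sin(180°/16) = 26.33 mm); the cylinder at (12.5, -2) is absent (z outside [1.5, 5.5]); Taking the union: only the r=8.5 sphere is present, so the union is just that shape — boundary = 26.33 mm. So its perimeter = 26.33 mm. Layer 23 is larger (51.48 vs 26.33 mm).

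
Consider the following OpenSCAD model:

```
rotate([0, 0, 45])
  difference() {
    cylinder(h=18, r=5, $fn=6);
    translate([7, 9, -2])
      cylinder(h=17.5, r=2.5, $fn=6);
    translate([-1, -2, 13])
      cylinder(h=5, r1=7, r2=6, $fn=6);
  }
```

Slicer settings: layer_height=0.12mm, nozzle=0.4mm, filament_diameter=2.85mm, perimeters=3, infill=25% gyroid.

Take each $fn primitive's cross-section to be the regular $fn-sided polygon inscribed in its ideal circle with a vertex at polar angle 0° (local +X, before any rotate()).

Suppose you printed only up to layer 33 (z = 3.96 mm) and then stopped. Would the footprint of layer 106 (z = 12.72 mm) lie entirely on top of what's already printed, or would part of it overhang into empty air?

entirely on top

Compare the two slices. At z = 3.96: the r=5 cylinder contributes a regular 6-gon of circumradius 5 (area = (6/2)·5.000²·sin(360°/6) = 64.95 mm²); the r=2.5 cylinder at (7, 9) contributes a regular 6-gon of circumradius 2.5 (area = (6/2)·2.500²·sin(360°/6) = 16.24 mm²); the cone at (-1, -2) is absent (z outside [13, 18]); Subtracting the remaining from the first: starting from the r=5 cylinder (64.95 mm²), the r=2.5 cylinder at (7, 9) misses the remaining region (no effect) — area = 64.95 mm²; (rotated 45° about Z; rotation is an isometry so areas/perimeters/island counts are preserved). At z = 12.72: the cylinder: section is a regular 6-gon, circumradius r=5 (area = (6/2)·5.000²·sin(360°/6) = 64.95 mm²); the r=2.5 cylinder at (7, 9) gives a regular 6-gon of circumradius 2.5 (constant along its height) (area = (6/2)·2.500²·sin(360°/6) = 16.24 mm²); the cone at (-1, -2) is not intersected at this z (z outside [13, 18]); Subtracting the remaining from the first: starting from the r=5 cylinder (64.95 mm²), the r=2.5 cylinder at (7, 9) misses the remaining region (no effect) — area = 64.95 mm²; (whole slice rotated 45° about Z — lengths, areas and connectivity unchanged). Checking containment: the cross-section at z = 12.72 is a subset of the cross-section at z = 3.96.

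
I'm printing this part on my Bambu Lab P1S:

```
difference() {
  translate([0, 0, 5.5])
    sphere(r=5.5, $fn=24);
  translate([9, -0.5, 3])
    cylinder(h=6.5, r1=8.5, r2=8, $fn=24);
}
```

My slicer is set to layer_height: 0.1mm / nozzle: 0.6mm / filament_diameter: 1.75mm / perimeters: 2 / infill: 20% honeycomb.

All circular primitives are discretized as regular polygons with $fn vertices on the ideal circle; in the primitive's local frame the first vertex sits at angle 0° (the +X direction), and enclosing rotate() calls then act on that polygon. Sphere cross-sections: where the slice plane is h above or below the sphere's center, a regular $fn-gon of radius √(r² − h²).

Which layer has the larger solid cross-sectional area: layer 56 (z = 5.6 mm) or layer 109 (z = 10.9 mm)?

layer 56 (z = 5.6 mm)

Layer 56 (z = 5.6): the r=5.5 sphere slices to a regular 24-gon of circumradius 5.499 (√(r²−h²) with h=0.1 from center) (area = (24/2)·5.499²·sin(360°/24) = 93.92 mm²); the cone at (9, -0.5): at t=0.400 of its height the radius interpolates to r₁+(r₂−r₁)t = 8.300, giving a regular 24-gon of that circumradius (area = (24/2)·8.300²·sin(360°/24) = 213.96 mm²); Taking the first minus the rest: starting from the r=5.5 sphere (93.92 mm²), the cone at (9, -0.5) partially overlaps it — only the 32.61 mm² overlap (of its 213.96 mm²) is removed, clipping the outline — area = 61.31 mm². So its area = 61.31 mm². Layer 109 (z = 10.9): the r=5.5 sphere slices to a regular 24-gon of circumradius 1.044 (√(r²−h²) with h=5.4 from center) (area = (24/2)·1.044²·sin(360°/24) = 3.39 mm²); the cone at (9, -0.5) is absent (z outside [3, 9.5]); Taking the first minus the rest: none of the subtracted shapes is present at this height, so the r=5.5 sphere is unchanged — area = 3.39 mm². So its area = 3.39 mm². Layer 56 is larger (61.31 vs 3.39 mm²).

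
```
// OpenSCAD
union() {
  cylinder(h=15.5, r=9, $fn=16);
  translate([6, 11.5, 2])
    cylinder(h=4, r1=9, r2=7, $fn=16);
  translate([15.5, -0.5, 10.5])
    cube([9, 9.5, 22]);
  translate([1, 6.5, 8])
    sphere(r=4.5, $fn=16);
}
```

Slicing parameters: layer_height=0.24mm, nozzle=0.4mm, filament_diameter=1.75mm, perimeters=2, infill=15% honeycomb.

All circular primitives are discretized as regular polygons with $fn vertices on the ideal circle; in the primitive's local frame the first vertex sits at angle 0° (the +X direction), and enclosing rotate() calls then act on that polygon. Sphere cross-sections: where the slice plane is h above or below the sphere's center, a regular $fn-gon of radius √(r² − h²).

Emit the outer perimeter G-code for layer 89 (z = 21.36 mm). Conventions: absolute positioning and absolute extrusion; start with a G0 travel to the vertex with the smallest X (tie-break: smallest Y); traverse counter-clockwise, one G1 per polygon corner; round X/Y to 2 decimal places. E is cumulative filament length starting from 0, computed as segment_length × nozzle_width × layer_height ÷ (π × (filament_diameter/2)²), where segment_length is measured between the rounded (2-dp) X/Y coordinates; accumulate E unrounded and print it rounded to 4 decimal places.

At z = 21.36 mm: the cylinder is not intersected at this z (z outside [0, 15.5]); the cone at (6, 11.5) is not intersected at this z (z outside [2, 6]); the cube at (15.5, -0.5) (footprint 9×9.5) is included at this height; the sphere at (1, 6.5) does not reach this height (|z−center|=13.360 > r=4.5); Combining (union): only the 9×9.5 cube at (15.5, -0.5) is present, so the union is just that shape — 1 connected region. The outline is a single polygon with 4 vertices. Extrusion per mm of travel: 0.4 × 0.24 / (π × 0.875²) = 0.039912. Accumulating E over each segment gives final E = 1.4767.

G0 X15.50 Y-0.50 Z21.36
G1 X24.50 Y-0.50 E0.3592
G1 X24.50 Y9.00 E0.7384
G1 X15.50 Y9.00 E1.0976
G1 X15.50 Y-0.50 E1.4767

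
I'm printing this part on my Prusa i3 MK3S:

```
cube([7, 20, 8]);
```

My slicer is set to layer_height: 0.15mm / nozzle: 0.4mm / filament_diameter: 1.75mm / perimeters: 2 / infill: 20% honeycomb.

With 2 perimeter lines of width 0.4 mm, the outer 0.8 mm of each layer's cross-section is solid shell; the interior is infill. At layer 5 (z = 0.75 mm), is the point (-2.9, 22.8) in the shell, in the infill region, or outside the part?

At z = 0.75 mm: the 7×20 cube contributes its full rectangle. Overall, the cross-section is a single solid region. The nearest boundary edge runs (7.00, 20.00)→(0.00, 20.00); distance from the point to it = 4.03 mm. The point is not inside any of the regions above, so it lies outside the cross-section (4.03 mm from the nearest boundary).

outside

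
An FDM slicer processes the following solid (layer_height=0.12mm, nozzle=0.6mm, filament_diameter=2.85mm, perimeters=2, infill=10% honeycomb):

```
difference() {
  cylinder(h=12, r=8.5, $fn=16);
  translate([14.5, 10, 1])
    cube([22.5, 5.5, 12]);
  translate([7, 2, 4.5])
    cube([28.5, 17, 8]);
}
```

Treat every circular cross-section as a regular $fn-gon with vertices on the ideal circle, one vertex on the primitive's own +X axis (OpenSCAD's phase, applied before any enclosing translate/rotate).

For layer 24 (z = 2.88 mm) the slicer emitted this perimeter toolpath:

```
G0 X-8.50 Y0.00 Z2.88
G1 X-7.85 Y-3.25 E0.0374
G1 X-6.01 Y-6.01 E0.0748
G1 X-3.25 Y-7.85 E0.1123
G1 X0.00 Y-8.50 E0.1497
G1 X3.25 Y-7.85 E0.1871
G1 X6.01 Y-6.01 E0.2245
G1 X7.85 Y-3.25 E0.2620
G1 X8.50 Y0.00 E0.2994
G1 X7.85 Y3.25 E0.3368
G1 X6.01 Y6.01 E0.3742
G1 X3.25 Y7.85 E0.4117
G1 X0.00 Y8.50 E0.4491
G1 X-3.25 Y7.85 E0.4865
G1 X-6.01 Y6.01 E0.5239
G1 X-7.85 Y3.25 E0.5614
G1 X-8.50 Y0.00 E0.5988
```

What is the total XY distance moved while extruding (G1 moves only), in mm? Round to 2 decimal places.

53.05 mm

Sum the Euclidean lengths of each G1 segment: total = 53.05 mm.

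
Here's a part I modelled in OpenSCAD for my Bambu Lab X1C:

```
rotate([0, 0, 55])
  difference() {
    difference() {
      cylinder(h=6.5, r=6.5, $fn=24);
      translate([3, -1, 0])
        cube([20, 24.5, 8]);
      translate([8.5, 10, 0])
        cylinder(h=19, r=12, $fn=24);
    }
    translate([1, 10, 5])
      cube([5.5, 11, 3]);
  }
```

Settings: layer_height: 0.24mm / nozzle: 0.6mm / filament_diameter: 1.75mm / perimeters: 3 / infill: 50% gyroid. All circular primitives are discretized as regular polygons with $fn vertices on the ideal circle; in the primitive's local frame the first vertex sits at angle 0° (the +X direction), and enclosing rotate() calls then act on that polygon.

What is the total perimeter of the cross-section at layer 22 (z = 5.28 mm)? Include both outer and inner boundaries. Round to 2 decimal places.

38.68 mm

At z = 5.28 mm: the cylinder: section is a regular 24-gon, circumradius r=6.5 (perimeter = 2·24·6.500·sin(180°/24) = 40.72 mm); the cube at (3, -1) is present — its section is the full 20×24.5 rectangle (perimeter 89.00 mm); the r=12 cylinder at (8.5, 10) gives a regular 24-gon of circumradius 12 (constant along its height) (perimeter = 2·24·12.000·sin(180°/24) = 75.18 mm); Taking the first minus the rest: starting from the r=6.5 cylinder, the 20×24.5 cube at (3, -1) partially overlaps it — only the 17.58 mm² overlap (of its 490.00 mm²) is removed, clipping the outline; the r=12 cylinder at (8.5, 10) partially overlaps it — only the 26.19 mm² overlap (of its 447.24 mm²) is removed, clipping the outline — boundary = 38.68 mm; the cube at (1, 10) (footprint 5.5×11) is included at this height (perimeter 33.00 mm); After the difference (first − rest): starting from the result so far, the 5.5×11 cube at (1, 10) misses the remaining region (no effect) — boundary = 38.68 mm; (whole slice rotated 55° about Z — lengths, areas and connectivity unchanged). Overall, the cross-section is a single solid region. Total boundary length (outer) = 38.68 mm.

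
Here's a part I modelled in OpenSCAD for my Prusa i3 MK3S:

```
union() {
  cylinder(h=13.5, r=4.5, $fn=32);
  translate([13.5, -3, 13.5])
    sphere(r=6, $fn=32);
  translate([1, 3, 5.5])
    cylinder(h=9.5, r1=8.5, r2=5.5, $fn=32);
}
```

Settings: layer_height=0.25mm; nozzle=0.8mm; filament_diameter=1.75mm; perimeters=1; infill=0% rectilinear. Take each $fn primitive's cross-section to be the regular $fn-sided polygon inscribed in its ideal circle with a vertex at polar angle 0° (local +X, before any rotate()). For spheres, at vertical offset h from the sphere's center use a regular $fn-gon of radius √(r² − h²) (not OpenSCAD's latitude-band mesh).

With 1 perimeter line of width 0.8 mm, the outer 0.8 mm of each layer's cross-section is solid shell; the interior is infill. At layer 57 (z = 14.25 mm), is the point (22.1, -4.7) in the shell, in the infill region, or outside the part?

At z = 14.25 mm: the cylinder is absent (z outside [0, 13.5]); the sphere at (13.5, -3): section is a regular 32-gon, circumradius = √(r²−h²) = √(6²−0.75²) = 5.953; the cone at (1, 3) contributes a regular 32-gon of circumradius 5.737 (interpolated between r1=8.5 and r2=5.5 at t=0.921); Combining (union): the 2 present regions are separate (no shared area or edge), so areas and boundary lengths simply add and each stays a separate island — 2 connected regions. Overall, the cross-section has 2 separate islands. The nearest boundary edge runs (19.45, -3.00)→(19.34, -4.16); distance from the point to it = 2.81 mm. The point is not inside any of the regions above, so it lies outside the cross-section (2.81 mm from the nearest boundary).

outside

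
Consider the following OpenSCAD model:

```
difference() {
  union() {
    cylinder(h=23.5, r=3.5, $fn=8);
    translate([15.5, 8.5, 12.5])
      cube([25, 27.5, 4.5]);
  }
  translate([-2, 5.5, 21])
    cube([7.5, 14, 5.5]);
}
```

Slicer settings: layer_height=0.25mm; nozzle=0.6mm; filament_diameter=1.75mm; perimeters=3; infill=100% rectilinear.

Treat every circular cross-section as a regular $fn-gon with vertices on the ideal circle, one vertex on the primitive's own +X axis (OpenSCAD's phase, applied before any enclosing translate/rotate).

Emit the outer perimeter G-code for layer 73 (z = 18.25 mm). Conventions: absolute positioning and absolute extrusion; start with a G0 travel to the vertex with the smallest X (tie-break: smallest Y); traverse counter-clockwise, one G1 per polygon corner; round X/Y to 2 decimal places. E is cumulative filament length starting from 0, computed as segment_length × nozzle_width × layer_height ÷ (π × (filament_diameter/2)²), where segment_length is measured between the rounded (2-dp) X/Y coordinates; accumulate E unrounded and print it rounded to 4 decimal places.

G0 X-3.50 Y0.00 Z18.25
G1 X-2.47 Y-2.47 E0.1669
G1 X0.00 Y-3.50 E0.3338
G1 X2.47 Y-2.47 E0.5007
G1 X3.50 Y0.00 E0.6676
G1 X2.47 Y2.47 E0.8345
G1 X0.00 Y3.50 E1.0014
G1 X-2.47 Y2.47 E1.1682
G1 X-3.50 Y0.00 E1.3351

At z = 18.25 mm: the r=3.5 cylinder gives a regular 8-gon of circumradius 3.5 (constant along its height); the cube at (15.5, 8.5) is not intersected at this z (z outside [12.5, 17]); Combining (union): only the r=3.5 cylinder is present, so the union is just that shape — 1 connected region; the cube at (-2, 5.5) is absent (z outside [21, 26.5]); Subtracting the remaining from the first: none of the subtracted shapes is present at this height, so that combined region is unchanged — 1 connected region. The outline is a single polygon with 8 vertices. Extrusion per mm of travel: 0.6 × 0.25 / (π × 0.875²) = 0.062363. Accumulating E over each segment gives final E = 1.3351.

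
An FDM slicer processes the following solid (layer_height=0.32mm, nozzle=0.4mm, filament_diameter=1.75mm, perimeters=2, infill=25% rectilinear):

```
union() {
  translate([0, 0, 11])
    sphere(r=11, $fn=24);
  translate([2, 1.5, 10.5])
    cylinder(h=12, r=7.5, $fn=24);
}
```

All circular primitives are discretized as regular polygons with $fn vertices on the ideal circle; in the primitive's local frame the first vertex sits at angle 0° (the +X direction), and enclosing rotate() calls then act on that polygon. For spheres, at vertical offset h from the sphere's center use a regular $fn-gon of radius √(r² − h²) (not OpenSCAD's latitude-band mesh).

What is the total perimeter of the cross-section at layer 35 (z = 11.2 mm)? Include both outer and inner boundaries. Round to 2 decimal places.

68.91 mm

At z = 11.2 mm: the r=11 sphere slices to a regular 24-gon of circumradius 10.998 (√(r²−h²) with h=0.2 from center) (perimeter = 2·24·10.998·sin(180°/24) = 68.91 mm); the r=7.5 cylinder at (2, 1.5) contributes a regular 24-gon of circumradius 7.5 (perimeter = 2·24·7.500·sin(180°/24) = 46.99 mm); Taking the union: the r=7.5 cylinder at (2, 1.5) lies entirely inside the r=11 sphere, so the union is just the r=11 sphere — boundary = 68.91 mm. Overall, the cross-section is a single solid region. Total boundary length (outer) = 68.91 mm.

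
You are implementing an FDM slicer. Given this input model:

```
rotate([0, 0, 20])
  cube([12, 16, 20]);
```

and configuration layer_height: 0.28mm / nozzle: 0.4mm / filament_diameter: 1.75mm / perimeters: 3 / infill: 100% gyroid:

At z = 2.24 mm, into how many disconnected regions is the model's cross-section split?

1

At z = 2.24 mm: the cube is present — its section is the full 12×16 rectangle; (rotated 20° about Z; rotation is an isometry so areas/perimeters/island counts are preserved). The result has 1 disconnected region.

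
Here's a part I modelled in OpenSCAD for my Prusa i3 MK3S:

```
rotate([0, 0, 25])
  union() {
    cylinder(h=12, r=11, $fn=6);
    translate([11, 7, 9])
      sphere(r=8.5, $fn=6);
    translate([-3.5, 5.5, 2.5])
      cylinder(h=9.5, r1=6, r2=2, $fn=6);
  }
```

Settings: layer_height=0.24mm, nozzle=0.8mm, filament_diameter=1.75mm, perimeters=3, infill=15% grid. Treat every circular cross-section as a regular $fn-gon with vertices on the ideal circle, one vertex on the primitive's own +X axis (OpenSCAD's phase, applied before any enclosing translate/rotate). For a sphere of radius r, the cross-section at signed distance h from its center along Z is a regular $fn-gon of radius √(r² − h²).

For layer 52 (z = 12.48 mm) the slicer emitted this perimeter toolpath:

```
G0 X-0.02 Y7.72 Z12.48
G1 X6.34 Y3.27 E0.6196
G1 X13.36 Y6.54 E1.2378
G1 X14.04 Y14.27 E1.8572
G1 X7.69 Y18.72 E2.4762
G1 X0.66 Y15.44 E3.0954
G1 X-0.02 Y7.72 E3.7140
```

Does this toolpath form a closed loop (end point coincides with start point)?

Start point (G0): (-0.02, 7.72). End point (last G1): the path returns to the start — closed.

yes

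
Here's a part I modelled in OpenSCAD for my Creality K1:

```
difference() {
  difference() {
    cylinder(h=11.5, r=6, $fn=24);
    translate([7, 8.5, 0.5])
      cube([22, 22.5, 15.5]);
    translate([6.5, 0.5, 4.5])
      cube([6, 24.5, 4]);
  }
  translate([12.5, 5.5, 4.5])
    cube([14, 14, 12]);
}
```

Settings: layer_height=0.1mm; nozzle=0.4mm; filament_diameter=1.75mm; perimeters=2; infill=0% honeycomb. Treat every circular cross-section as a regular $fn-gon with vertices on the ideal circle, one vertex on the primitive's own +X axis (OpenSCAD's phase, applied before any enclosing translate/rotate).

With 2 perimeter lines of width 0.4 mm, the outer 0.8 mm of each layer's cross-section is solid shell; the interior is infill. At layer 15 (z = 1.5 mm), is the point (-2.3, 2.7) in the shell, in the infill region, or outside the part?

infill

At z = 1.5 mm: the cylinder: section is a regular 24-gon, circumradius r=6; the 22×22.5 cube at (7, 8.5) contributes its full rectangle; the cube at (6.5, 0.5) is absent (z outside [4.5, 8.5]); Subtracting the remaining from the first: starting from the r=6 cylinder, the 22×22.5 cube at (7, 8.5) misses the remaining region (no effect) — 1 connected region; the cube at (12.5, 5.5) is absent (z outside [4.5, 16.5]); Taking the first minus the rest: none of the subtracted shapes is present at this height, so that combined region is unchanged — 1 connected region. Overall, the cross-section is a single solid region. The nearest boundary edge runs (-4.24, 4.24)→(-3.00, 5.20); distance from the point to it = 2.41 mm. The point is inside the cross-section and 2.41 mm from the nearest boundary — more than the 0.8 mm shell width (2 × 0.4), so it's in the infill interior.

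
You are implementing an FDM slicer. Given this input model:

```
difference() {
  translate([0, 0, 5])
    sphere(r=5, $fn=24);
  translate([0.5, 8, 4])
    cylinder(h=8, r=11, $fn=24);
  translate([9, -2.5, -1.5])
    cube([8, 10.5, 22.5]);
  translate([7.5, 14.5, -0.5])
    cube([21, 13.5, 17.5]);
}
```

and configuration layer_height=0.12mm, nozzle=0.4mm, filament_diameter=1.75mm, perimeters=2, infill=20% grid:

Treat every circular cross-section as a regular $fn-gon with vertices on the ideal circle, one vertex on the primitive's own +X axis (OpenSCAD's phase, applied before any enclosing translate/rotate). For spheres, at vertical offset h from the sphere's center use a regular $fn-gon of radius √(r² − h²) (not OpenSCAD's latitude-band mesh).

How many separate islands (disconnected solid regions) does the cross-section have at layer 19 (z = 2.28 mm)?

At z = 2.28 mm: the r=5 sphere slices to a regular 24-gon of circumradius 4.195 (√(r²−h²) with h=2.72 from center); the cylinder at (0.5, 8) does not reach this height (z outside [4, 12]); the cube at (9, -2.5) (footprint 8×10.5) is included at this height; the cube at (7.5, 14.5) is present — its section is the full 21×13.5 rectangle; Subtracting the remaining from the first: starting from the r=5 sphere, the 8×10.5 cube at (9, -2.5) misses the remaining region (no effect); the 21×13.5 cube at (7.5, 14.5) misses the remaining region (no effect) — 1 connected region. Overall, the cross-section is a single solid region. Island count = 1.

1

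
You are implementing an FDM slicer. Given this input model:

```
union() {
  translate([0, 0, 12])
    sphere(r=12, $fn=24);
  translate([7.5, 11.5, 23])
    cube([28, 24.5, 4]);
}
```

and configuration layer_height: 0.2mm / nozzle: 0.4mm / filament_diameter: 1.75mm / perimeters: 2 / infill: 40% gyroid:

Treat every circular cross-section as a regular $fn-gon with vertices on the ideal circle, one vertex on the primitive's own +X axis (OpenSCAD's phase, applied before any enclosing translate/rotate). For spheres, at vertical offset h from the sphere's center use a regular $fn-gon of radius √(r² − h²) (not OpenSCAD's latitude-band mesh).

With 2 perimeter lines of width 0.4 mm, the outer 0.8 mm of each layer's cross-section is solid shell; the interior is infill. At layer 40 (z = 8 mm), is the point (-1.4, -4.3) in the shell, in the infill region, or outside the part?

infill

At z = 8 mm: the r=12 sphere contributes a regular 24-gon of circumradius √(12²−4²) = 11.314; the cube at (7.5, 11.5) is not intersected at this z (z outside [23, 27]); Merging all regions: only the r=12 sphere is present, so the union is just that shape — 1 connected region. Overall, the cross-section is a single solid region. The nearest boundary edge runs (-5.66, -9.80)→(-2.93, -10.93); distance from the point to it = 6.71 mm. The point is inside the cross-section and 6.71 mm from the nearest boundary — more than the 0.8 mm shell width (2 × 0.4), so it's in the infill interior.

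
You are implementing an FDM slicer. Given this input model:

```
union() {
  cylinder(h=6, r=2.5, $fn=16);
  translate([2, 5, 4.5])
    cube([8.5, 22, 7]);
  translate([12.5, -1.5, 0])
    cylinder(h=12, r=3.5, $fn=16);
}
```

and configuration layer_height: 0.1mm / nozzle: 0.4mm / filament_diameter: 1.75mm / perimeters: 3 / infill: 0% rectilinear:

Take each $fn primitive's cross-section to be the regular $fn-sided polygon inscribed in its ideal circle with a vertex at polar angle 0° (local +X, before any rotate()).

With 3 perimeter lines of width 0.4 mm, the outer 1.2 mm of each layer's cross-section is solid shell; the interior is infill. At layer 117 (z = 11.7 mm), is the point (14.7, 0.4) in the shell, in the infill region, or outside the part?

At z = 11.7 mm: the cylinder does not reach this height (z outside [0, 6]); the cube at (2, 5) is absent (z outside [4.5, 11.5]); the r=3.5 cylinder at (12.5, -1.5) contributes a regular 16-gon of circumradius 3.5; Combining (union): only the r=3.5 cylinder at (12.5, -1.5) is present, so the union is just that shape — 1 connected region. Overall, the cross-section is a single solid region. The nearest boundary edge runs (15.73, -0.16)→(14.97, 0.97); distance from the point to it = 0.55 mm. The point is inside the cross-section, 0.55 mm from the nearest boundary — within the 1.2 mm shell band (3 × 0.4).

shell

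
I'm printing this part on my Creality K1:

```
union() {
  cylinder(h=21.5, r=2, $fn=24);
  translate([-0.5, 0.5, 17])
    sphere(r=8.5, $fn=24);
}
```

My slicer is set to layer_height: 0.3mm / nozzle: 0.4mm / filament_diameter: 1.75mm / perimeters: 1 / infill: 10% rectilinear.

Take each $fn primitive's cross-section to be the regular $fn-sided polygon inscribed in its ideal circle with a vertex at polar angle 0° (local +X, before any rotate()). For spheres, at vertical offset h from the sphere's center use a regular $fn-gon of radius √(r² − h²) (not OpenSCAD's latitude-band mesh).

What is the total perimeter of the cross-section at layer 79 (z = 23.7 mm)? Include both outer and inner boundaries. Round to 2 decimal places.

32.77 mm

At z = 23.7 mm: the cylinder is absent (z outside [0, 21.5]); the r=8.5 sphere at (-0.5, 0.5) contributes a regular 24-gon of circumradius √(8.5²−6.7²) = 5.231 (perimeter = 2·24·5.231·sin(180°/24) = 32.77 mm); Merging all regions: only the r=8.5 sphere at (-0.5, 0.5) is present, so the union is just that shape — boundary = 32.77 mm. Overall, the cross-section is a single solid region. Total boundary length (outer) = 32.77 mm.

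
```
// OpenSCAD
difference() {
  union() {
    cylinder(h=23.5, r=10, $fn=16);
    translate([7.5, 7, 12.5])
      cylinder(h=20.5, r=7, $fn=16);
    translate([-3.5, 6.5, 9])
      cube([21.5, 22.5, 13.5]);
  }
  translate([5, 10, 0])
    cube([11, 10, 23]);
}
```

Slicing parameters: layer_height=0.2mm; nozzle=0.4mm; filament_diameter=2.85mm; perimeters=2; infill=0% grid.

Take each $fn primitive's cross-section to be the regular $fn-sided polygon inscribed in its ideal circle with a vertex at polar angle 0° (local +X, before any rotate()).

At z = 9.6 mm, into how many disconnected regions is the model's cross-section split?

1

At z = 9.6 mm: the cylinder: section is a regular 16-gon, circumradius r=10; the cylinder at (7.5, 7) does not reach this height (z outside [12.5, 33]); the cube at (-3.5, 6.5) is present — its section is the full 21.5×22.5 rectangle; Combining (union): the regions partially overlap (shared area 28.45 mm²), so overlapping operands fuse into one piece — 1 connected region; the 11×10 cube at (5, 10) contributes its full rectangle; Taking the first minus the rest: starting from that combined region, the 11×10 cube at (5, 10) lies wholly inside it (removes its full 110.00 mm² and its 42.00 mm outline becomes a hole wall) — 1 connected region with 1 hole. The result has 1 disconnected region.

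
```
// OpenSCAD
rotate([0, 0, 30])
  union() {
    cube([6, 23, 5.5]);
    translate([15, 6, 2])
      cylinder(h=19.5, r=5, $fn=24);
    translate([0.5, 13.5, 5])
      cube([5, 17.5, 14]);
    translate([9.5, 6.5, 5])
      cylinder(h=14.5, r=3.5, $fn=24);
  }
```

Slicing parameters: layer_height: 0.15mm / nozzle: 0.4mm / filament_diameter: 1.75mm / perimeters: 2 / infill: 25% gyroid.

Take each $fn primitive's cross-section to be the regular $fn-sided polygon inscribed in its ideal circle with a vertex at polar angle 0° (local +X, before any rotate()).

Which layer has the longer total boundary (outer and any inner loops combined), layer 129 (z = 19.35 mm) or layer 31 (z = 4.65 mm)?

layer 31 (z = 4.65 mm)

Layer 129 (z = 19.35): the cube does not reach this height (z outside [0, 5.5]); the r=5 cylinder at (15, 6) gives a regular 24-gon of circumradius 5 (constant along its height) (perimeter = 2·24·5.000·sin(180°/24) = 31.33 mm); the cube at (0.5, 13.5) is absent (z outside [5, 19]); the r=3.5 cylinder at (9.5, 6.5) gives a regular 24-gon of circumradius 3.5 (constant along its height) (perimeter = 2·24·3.500·sin(180°/24) = 21.93 mm); Taking the union: the regions partially overlap (shared area 12.66 mm²), so the edge portions inside another operand are dropped and the merged outline is re-measured after clipping — boundary = 39.00 mm; (rotated 30° about Z; rotation is an isometry so areas/perimeters/island counts are preserved). So its perimeter = 39.00 mm. Layer 31 (z = 4.65): the cube (footprint 6×23) is included at this height (perimeter 58.00 mm); the r=5 cylinder at (15, 6) contributes a regular 24-gon of circumradius 5 (perimeter = 2·24·5.000·sin(180°/24) = 31.33 mm); the cube at (0.5, 13.5) does not reach this height (z outside [5, 19]); the cylinder at (9.5, 6.5) is not intersected at this z (z outside [5, 19.5]); Merging all regions: the 2 present regions are separate (no shared area or edge), so areas and boundary lengths simply add and each stays a separate island — boundary = 89.33 mm; (whole slice rotated 30° about Z — lengths, areas and connectivity unchanged). So its perimeter = 89.33 mm. Layer 31 is larger (89.33 vs 39.00 mm).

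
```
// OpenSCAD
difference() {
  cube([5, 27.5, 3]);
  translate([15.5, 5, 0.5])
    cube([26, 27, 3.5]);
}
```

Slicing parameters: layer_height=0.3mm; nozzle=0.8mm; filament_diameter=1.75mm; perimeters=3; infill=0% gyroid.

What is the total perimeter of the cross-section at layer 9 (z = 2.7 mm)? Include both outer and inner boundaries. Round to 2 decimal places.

At z = 2.7 mm: the cube (footprint 5×27.5) is included at this height (perimeter 65.00 mm); the 26×27 cube at (15.5, 5) contributes its full rectangle (perimeter 106.00 mm); Subtracting the remaining from the first: starting from the 5×27.5 cube, the 26×27 cube at (15.5, 5) misses the remaining region (no effect) — boundary = 65.00 mm. Overall, the cross-section is a single solid region. Total boundary length (outer) = 65.00 mm.

65.00 mm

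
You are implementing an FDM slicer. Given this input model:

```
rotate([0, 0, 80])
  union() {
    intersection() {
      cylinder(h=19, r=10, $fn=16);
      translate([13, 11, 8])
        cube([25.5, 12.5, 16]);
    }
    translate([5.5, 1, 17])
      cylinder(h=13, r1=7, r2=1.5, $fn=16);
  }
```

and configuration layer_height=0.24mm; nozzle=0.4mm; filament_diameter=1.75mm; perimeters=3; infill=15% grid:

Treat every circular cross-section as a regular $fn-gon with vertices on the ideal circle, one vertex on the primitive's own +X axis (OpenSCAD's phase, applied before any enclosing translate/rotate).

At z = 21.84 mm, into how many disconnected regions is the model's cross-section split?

At z = 21.84 mm: the cylinder is absent (z outside [0, 19]); the cube at (13, 11) is present — its section is the full 25.5×12.5 rectangle; After intersecting: at least one operand is absent at this height, so nothing remains; the cone at (5.5, 1) (r1=7→r2=1.5) has section circumradius 4.952 here — a regular 16-gon; Taking the union: only the cone at (5.5, 1) is present, so the union is just that shape — 1 connected region; (rotated 80° about Z; rotation is an isometry so areas/perimeters/island counts are preserved). The result has 1 disconnected region.

1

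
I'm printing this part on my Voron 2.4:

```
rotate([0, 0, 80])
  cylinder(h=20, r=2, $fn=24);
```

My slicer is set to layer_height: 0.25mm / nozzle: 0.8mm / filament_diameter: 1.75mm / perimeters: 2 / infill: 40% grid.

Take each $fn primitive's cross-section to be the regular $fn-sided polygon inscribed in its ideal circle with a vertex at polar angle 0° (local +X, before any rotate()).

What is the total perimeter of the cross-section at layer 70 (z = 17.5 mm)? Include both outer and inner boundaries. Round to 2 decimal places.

12.53 mm

At z = 17.5 mm: the r=2 cylinder contributes a regular 24-gon of circumradius 2 (perimeter = 2·24·2.000·sin(180°/24) = 12.53 mm); (whole slice rotated 80° about Z — lengths, areas and connectivity unchanged). Overall, the cross-section is a single solid region. Total boundary length (outer) = 12.53 mm.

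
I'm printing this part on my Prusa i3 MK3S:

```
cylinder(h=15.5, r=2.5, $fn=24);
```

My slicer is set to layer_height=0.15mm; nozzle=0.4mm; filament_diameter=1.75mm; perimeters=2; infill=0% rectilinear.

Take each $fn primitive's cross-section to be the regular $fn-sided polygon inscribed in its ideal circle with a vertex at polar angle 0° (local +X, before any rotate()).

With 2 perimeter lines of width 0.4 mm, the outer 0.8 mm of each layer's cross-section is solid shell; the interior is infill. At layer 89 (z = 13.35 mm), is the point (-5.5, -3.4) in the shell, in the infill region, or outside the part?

outside

At z = 13.35 mm: the cylinder: section is a regular 24-gon, circumradius r=2.5. Overall, the cross-section is a single solid region. The nearest boundary edge runs (-2.41, -0.65)→(-2.17, -1.25); distance from the point to it = 3.97 mm. The point is not inside any of the regions above, so it lies outside the cross-section (3.97 mm from the nearest boundary).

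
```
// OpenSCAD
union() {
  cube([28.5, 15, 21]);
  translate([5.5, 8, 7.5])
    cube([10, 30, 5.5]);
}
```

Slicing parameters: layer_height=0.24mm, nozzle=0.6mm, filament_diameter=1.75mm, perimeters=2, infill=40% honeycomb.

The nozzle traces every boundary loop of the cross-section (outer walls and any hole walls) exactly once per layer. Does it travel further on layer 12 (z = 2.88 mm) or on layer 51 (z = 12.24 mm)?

Layer 12 (z = 2.88): the cube is present — its section is the full 28.5×15 rectangle (perimeter 87.00 mm); the cube at (5.5, 8) does not reach this height (z outside [7.5, 13]); Combining (union): only the 28.5×15 cube is present, so the union is just that shape — boundary = 87.00 mm. So its perimeter = 87.00 mm. Layer 51 (z = 12.24): the cube is present — its section is the full 28.5×15 rectangle (perimeter 87.00 mm); the cube at (5.5, 8) (footprint 10×30) is included at this height (perimeter 80.00 mm); Taking the union: the regions partially overlap (shared area 70.00 mm²), so the edge portions inside another operand are dropped and the merged outline is re-measured after clipping — boundary = 133.00 mm. So its perimeter = 133.00 mm. Layer 51 is larger (133.00 vs 87.00 mm).

layer 51 (z = 12.24 mm)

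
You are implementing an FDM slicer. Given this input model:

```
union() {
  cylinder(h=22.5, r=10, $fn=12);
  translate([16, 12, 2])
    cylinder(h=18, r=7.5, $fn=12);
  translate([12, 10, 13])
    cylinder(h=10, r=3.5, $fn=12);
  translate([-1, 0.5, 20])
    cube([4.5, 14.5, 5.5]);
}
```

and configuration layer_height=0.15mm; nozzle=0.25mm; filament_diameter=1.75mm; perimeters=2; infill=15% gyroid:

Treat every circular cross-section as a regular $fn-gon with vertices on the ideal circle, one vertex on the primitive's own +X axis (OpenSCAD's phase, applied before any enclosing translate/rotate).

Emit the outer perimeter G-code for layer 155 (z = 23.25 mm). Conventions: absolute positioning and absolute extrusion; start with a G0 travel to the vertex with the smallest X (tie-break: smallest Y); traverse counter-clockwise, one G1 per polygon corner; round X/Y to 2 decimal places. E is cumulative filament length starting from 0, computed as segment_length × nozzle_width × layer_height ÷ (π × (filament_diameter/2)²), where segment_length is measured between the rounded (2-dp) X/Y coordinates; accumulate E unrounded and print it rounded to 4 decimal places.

G0 X-1.00 Y0.50 Z23.25
G1 X3.50 Y0.50 E0.0702
G1 X3.50 Y15.00 E0.2962
G1 X-1.00 Y15.00 E0.3664
G1 X-1.00 Y0.50 E0.5924

At z = 23.25 mm: the cylinder is absent (z outside [0, 22.5]); the cylinder at (16, 12) is absent (z outside [2, 20]); the cylinder at (12, 10) is not intersected at this z (z outside [13, 23]); the cube at (-1, 0.5) is present — its section is the full 4.5×14.5 rectangle; Combining (union): only the 4.5×14.5 cube at (-1, 0.5) is present, so the union is just that shape — 1 connected region. The outline is a single polygon with 4 vertices. Extrusion per mm of travel: 0.25 × 0.15 / (π × 0.875²) = 0.015591. Accumulating E over each segment gives final E = 0.5924.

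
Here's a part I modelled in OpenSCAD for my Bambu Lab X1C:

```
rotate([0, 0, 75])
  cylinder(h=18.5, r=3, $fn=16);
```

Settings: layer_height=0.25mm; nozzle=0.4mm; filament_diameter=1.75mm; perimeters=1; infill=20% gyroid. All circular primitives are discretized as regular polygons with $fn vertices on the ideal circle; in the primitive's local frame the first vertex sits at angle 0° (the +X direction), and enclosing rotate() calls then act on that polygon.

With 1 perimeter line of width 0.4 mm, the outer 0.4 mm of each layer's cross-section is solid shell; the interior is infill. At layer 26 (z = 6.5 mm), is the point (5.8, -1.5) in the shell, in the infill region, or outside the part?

outside

At z = 6.5 mm: the cylinder: section is a regular 16-gon, circumradius r=3; (whole slice rotated 75° about Z — lengths, areas and connectivity unchanged). Overall, the cross-section is a single solid region. Undo the 75° rotation: the query point maps to (0.052, -5.991) in the un-rotated model frame. The nearest boundary edge runs (-1.15, -2.77)→(-0.00, -3.00); distance from the point to it = 2.99 mm. The point is not inside any of the regions above, so it lies outside the cross-section (2.99 mm from the nearest boundary).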